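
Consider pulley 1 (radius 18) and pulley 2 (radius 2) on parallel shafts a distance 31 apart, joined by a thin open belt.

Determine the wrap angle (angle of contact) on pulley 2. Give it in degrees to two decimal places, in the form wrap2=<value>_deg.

wrap2=117.85_deg

open belt: β = asin((r2−r1)/C) = asin(-16/31) = -31.0730°
wrap1 = π − 2β = 242.1459°
wrap2 = π + 2β = 117.8541°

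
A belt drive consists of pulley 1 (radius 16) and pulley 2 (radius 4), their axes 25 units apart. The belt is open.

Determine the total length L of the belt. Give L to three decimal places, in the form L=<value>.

open belt: β = asin((r2−r1)/C) = asin(-12/25) = -28.6854°
wrap1 = π − 2β = 237.3708°
wrap2 = π + 2β = 122.6292°
tangent length = C·cosβ = 21.9317
L = r1·wrap1 + r2·wrap2 + 2·C·cosβ = 16·4.1429 + 4·2.1403 + 2·21.9317 = 118.7110

L=118.711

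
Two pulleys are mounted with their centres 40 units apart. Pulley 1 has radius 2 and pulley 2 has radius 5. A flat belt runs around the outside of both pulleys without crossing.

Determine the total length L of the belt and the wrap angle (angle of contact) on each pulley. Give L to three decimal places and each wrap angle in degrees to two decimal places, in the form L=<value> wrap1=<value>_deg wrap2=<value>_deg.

open belt: β = asin((r2−r1)/C) = asin(3/40) = 4.3012°
wrap1 = π − 2β = 171.3976°
wrap2 = π + 2β = 188.6024°
tangent length = C·cosβ = 39.8873
L = r1·wrap1 + r2·wrap2 + 2·C·cosβ = 2·2.9915 + 5·3.2917 + 2·39.8873 = 102.2163

L=102.216 wrap1=171.40_deg wrap2=188.60_deg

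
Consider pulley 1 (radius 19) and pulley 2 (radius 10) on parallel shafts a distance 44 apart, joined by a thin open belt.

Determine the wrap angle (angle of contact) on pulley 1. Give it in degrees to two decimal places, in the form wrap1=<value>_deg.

wrap1=203.61_deg

open belt: β = asin((r2−r1)/C) = asin(-9/44) = -11.8029°
wrap1 = π − 2β = 203.6058°
wrap2 = π + 2β = 156.3942°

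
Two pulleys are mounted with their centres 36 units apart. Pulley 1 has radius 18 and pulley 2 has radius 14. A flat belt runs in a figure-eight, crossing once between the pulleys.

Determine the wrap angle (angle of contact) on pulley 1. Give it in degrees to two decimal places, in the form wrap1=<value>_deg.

crossed belt: β = asin((r1+r2)/C) = asin(32/36) = 62.7340°
wrap1 = wrap2 = π + 2β = 305.4679°

wrap1=305.47_deg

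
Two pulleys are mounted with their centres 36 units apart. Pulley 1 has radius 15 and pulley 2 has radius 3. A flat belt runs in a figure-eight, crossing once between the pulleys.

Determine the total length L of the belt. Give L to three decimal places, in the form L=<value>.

crossed belt: β = asin((r1+r2)/C) = asin(18/36) = 30.0000°
wrap1 = wrap2 = π + 2β = 240.0000°
tangent length = C·cosβ = 31.1769
L = (r1+r2)·wrap + 2·C·cosβ = 18·4.1888 + 2·31.1769 = 137.7521

L=137.752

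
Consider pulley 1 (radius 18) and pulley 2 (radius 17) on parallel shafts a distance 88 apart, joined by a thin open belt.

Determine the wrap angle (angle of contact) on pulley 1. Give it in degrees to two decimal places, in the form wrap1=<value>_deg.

open belt: β = asin((r2−r1)/C) = asin(-1/88) = -0.6511°
wrap1 = π − 2β = 181.3022°
wrap2 = π + 2β = 178.6978°

wrap1=181.30_deg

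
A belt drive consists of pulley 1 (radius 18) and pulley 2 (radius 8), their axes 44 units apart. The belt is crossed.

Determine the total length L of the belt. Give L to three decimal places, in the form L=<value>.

L=185.548

crossed belt: β = asin((r1+r2)/C) = asin(26/44) = 36.2215°
wrap1 = wrap2 = π + 2β = 252.4431°
tangent length = C·cosβ = 35.4965
L = (r1+r2)·wrap + 2·C·cosβ = 26·4.4060 + 2·35.4965 = 185.5480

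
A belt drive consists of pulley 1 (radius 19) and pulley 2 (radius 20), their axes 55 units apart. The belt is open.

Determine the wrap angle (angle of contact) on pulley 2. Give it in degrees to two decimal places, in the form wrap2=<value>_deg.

open belt: β = asin((r2−r1)/C) = asin(1/55) = 1.0418°
wrap1 = π − 2β = 177.9164°
wrap2 = π + 2β = 182.0836°

wrap2=182.08_deg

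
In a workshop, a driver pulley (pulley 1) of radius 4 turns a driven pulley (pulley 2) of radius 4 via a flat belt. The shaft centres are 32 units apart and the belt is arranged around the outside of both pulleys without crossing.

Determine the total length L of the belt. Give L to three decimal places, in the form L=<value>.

open belt: β = asin((r2−r1)/C) = asin(0/32) = 0.0000°
wrap1 = π − 2β = 180.0000°
wrap2 = π + 2β = 180.0000°
tangent length = C·cosβ = 32.0000
L = r1·wrap1 + r2·wrap2 + 2·C·cosβ = 4·3.1416 + 4·3.1416 + 2·32.0000 = 89.1327

L=89.133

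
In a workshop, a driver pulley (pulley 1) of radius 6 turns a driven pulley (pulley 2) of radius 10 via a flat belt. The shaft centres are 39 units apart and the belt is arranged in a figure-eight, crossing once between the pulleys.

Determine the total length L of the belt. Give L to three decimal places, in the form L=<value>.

L=134.927

crossed belt: β = asin((r1+r2)/C) = asin(16/39) = 24.2209°
wrap1 = wrap2 = π + 2β = 228.4419°
tangent length = C·cosβ = 35.5668
L = (r1+r2)·wrap + 2·C·cosβ = 16·3.9871 + 2·35.5668 = 134.9267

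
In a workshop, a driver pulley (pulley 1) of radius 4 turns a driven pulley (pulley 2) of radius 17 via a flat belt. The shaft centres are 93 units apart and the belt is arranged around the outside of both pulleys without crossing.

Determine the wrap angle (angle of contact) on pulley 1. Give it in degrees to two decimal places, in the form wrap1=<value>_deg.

open belt: β = asin((r2−r1)/C) = asin(13/93) = 8.0354°
wrap1 = π − 2β = 163.9292°
wrap2 = π + 2β = 196.0708°

wrap1=163.93_deg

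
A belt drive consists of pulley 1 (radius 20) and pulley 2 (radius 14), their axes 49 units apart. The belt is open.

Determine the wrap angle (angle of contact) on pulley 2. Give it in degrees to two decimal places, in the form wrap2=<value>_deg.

wrap2=165.93_deg

open belt: β = asin((r2−r1)/C) = asin(-6/49) = -7.0335°
wrap1 = π − 2β = 194.0669°
wrap2 = π + 2β = 165.9331°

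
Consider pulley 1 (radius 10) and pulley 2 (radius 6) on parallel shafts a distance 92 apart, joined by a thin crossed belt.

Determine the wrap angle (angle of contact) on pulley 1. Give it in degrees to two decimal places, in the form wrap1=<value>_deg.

crossed belt: β = asin((r1+r2)/C) = asin(16/92) = 10.0154°
wrap1 = wrap2 = π + 2β = 200.0308°

wrap1=200.03_deg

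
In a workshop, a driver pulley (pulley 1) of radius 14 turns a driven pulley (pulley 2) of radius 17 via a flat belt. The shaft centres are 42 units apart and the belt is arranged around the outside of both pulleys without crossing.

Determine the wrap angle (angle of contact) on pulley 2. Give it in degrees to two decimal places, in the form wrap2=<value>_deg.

wrap2=188.19_deg

open belt: β = asin((r2−r1)/C) = asin(3/42) = 4.0960°
wrap1 = π − 2β = 171.8079°
wrap2 = π + 2β = 188.1921°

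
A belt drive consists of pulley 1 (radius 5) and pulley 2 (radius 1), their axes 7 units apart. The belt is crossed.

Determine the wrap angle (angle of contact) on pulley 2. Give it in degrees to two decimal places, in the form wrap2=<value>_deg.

crossed belt: β = asin((r1+r2)/C) = asin(6/7) = 58.9973°
wrap1 = wrap2 = π + 2β = 297.9946°

wrap2=297.99_deg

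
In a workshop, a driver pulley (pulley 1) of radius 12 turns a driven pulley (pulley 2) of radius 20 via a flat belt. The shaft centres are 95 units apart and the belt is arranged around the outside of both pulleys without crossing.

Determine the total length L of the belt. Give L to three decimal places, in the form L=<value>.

L=291.205

open belt: β = asin((r2−r1)/C) = asin(8/95) = 4.8306°
wrap1 = π − 2β = 170.3387°
wrap2 = π + 2β = 189.6613°
tangent length = C·cosβ = 94.6626
L = r1·wrap1 + r2·wrap2 + 2·C·cosβ = 12·2.9730 + 20·3.3102 + 2·94.6626 = 291.2050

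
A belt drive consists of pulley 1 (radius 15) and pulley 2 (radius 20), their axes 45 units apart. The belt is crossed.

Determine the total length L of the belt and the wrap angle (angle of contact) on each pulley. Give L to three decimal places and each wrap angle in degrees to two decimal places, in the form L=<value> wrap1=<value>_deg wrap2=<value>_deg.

crossed belt: β = asin((r1+r2)/C) = asin(35/45) = 51.0576°
wrap1 = wrap2 = π + 2β = 282.1151°
tangent length = C·cosβ = 28.2843
L = (r1+r2)·wrap + 2·C·cosβ = 35·4.9238 + 2·28.2843 = 228.9029

L=228.903 wrap1=282.12_deg wrap2=282.12_deg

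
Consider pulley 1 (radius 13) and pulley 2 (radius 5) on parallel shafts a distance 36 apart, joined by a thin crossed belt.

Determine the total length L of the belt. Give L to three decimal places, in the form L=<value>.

crossed belt: β = asin((r1+r2)/C) = asin(18/36) = 30.0000°
wrap1 = wrap2 = π + 2β = 240.0000°
tangent length = C·cosβ = 31.1769
L = (r1+r2)·wrap + 2·C·cosβ = 18·4.1888 + 2·31.1769 = 137.7521

L=137.752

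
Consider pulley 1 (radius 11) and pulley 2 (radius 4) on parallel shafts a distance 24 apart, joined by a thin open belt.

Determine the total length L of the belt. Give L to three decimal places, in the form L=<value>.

open belt: β = asin((r2−r1)/C) = asin(-7/24) = -16.9578°
wrap1 = π − 2β = 213.9155°
wrap2 = π + 2β = 146.0845°
tangent length = C·cosβ = 22.9565
L = r1·wrap1 + r2·wrap2 + 2·C·cosβ = 11·3.7335 + 4·2.5497 + 2·22.9565 = 97.1804

L=97.180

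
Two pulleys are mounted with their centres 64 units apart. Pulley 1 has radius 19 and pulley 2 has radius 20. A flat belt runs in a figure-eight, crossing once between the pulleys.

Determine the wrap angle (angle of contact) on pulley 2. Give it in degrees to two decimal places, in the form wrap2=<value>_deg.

wrap2=255.09_deg

crossed belt: β = asin((r1+r2)/C) = asin(39/64) = 37.5443°
wrap1 = wrap2 = π + 2β = 255.0887°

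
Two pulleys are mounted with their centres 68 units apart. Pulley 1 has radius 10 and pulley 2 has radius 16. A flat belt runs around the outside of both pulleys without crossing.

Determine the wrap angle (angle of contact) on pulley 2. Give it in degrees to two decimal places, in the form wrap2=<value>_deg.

wrap2=190.12_deg

open belt: β = asin((r2−r1)/C) = asin(6/68) = 5.0621°
wrap1 = π − 2β = 169.8758°
wrap2 = π + 2β = 190.1242°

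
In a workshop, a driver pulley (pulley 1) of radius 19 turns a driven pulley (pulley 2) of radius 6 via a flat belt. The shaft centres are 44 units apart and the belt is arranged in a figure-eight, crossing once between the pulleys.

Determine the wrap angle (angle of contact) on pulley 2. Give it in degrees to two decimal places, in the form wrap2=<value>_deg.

wrap2=249.25_deg

crossed belt: β = asin((r1+r2)/C) = asin(25/44) = 34.6235°
wrap1 = wrap2 = π + 2β = 249.2471°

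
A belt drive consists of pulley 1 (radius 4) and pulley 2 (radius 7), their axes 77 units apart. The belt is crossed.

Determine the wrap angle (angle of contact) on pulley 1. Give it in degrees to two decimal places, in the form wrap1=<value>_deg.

wrap1=196.43_deg

crossed belt: β = asin((r1+r2)/C) = asin(11/77) = 8.2132°
wrap1 = wrap2 = π + 2β = 196.4264°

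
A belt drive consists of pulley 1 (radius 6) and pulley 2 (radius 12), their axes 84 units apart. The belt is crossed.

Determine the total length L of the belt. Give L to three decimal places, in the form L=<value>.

crossed belt: β = asin((r1+r2)/C) = asin(18/84) = 12.3736°
wrap1 = wrap2 = π + 2β = 204.7473°
tangent length = C·cosβ = 82.0488
L = (r1+r2)·wrap + 2·C·cosβ = 18·3.5735 + 2·82.0488 = 228.4208

L=228.421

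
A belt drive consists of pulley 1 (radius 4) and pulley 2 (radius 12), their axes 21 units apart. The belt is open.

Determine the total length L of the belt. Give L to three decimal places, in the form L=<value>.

L=95.352

open belt: β = asin((r2−r1)/C) = asin(8/21) = 22.3927°
wrap1 = π − 2β = 135.2146°
wrap2 = π + 2β = 224.7854°
tangent length = C·cosβ = 19.4165
L = r1·wrap1 + r2·wrap2 + 2·C·cosβ = 4·2.3599 + 12·3.9232 + 2·19.4165 = 95.3517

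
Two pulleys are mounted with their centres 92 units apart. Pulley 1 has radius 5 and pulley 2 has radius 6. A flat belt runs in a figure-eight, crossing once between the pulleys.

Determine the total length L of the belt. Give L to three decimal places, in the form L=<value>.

L=219.874

crossed belt: β = asin((r1+r2)/C) = asin(11/92) = 6.8670°
wrap1 = wrap2 = π + 2β = 193.7340°
tangent length = C·cosβ = 91.3400
L = (r1+r2)·wrap + 2·C·cosβ = 11·3.3813 + 2·91.3400 = 219.8743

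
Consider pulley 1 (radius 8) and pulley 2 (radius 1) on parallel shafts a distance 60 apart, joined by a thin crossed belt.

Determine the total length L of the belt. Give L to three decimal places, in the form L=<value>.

L=149.627

crossed belt: β = asin((r1+r2)/C) = asin(9/60) = 8.6269°
wrap1 = wrap2 = π + 2β = 197.2539°
tangent length = C·cosβ = 59.3212
L = (r1+r2)·wrap + 2·C·cosβ = 9·3.4427 + 2·59.3212 = 149.6269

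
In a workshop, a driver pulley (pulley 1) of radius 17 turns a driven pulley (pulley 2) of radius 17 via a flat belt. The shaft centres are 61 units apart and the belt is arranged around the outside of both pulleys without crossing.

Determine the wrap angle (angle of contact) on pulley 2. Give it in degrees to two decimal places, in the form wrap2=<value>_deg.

open belt: β = asin((r2−r1)/C) = asin(0/61) = 0.0000°
wrap1 = π − 2β = 180.0000°
wrap2 = π + 2β = 180.0000°

wrap2=180.00_deg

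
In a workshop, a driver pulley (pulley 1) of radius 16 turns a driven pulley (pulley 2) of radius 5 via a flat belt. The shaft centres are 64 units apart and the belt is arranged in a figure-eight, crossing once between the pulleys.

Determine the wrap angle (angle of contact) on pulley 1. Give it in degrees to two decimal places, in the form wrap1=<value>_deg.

crossed belt: β = asin((r1+r2)/C) = asin(21/64) = 19.1550°
wrap1 = wrap2 = π + 2β = 218.3100°

wrap1=218.31_deg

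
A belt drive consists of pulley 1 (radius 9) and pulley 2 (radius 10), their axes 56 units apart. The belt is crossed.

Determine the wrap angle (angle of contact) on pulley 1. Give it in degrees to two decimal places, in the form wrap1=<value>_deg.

wrap1=219.67_deg

crossed belt: β = asin((r1+r2)/C) = asin(19/56) = 19.8334°
wrap1 = wrap2 = π + 2β = 219.6667°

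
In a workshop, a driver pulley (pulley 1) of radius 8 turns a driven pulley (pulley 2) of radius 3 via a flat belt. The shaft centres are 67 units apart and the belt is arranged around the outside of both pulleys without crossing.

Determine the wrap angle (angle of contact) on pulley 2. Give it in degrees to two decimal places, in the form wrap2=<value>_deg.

open belt: β = asin((r2−r1)/C) = asin(-5/67) = -4.2798°
wrap1 = π − 2β = 188.5596°
wrap2 = π + 2β = 171.4404°

wrap2=171.44_deg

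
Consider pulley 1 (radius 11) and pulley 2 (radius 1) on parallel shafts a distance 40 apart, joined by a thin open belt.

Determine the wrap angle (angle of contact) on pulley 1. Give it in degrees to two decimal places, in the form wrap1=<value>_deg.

wrap1=208.96_deg

open belt: β = asin((r2−r1)/C) = asin(-10/40) = -14.4775°
wrap1 = π − 2β = 208.9550°
wrap2 = π + 2β = 151.0450°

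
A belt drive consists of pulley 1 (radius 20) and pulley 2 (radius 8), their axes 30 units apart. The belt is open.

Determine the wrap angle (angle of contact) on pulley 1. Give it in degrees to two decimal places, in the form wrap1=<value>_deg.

open belt: β = asin((r2−r1)/C) = asin(-12/30) = -23.5782°
wrap1 = π − 2β = 227.1564°
wrap2 = π + 2β = 132.8436°

wrap1=227.16_deg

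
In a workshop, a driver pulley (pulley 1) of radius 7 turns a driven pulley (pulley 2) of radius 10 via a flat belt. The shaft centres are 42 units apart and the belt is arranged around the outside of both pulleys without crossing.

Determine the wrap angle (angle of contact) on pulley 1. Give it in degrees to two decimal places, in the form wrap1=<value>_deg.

open belt: β = asin((r2−r1)/C) = asin(3/42) = 4.0960°
wrap1 = π − 2β = 171.8079°
wrap2 = π + 2β = 188.1921°

wrap1=171.81_deg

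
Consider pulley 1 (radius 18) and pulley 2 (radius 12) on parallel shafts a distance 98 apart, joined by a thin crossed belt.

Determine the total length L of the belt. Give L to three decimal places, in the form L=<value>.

crossed belt: β = asin((r1+r2)/C) = asin(30/98) = 17.8257°
wrap1 = wrap2 = π + 2β = 215.6514°
tangent length = C·cosβ = 93.2952
L = (r1+r2)·wrap + 2·C·cosβ = 30·3.7638 + 2·93.2952 = 299.5053

L=299.505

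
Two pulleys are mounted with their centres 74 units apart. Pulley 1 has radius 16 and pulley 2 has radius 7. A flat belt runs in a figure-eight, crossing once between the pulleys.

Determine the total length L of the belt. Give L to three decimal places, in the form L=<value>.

L=227.465

crossed belt: β = asin((r1+r2)/C) = asin(23/74) = 18.1081°
wrap1 = wrap2 = π + 2β = 216.2162°
tangent length = C·cosβ = 70.3349
L = (r1+r2)·wrap + 2·C·cosβ = 23·3.7737 + 2·70.3349 = 227.4646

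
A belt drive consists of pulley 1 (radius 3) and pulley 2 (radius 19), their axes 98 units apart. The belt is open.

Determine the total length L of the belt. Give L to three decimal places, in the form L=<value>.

open belt: β = asin((r2−r1)/C) = asin(16/98) = 9.3965°
wrap1 = π − 2β = 161.2070°
wrap2 = π + 2β = 198.7930°
tangent length = C·cosβ = 96.6851
L = r1·wrap1 + r2·wrap2 + 2·C·cosβ = 3·2.8136 + 19·3.4696 + 2·96.6851 = 267.7331

L=267.733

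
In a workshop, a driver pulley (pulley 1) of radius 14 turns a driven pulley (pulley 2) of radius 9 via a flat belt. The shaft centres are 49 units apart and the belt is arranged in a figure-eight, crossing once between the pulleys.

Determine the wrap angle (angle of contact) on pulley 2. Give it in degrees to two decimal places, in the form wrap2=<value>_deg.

wrap2=235.99_deg

crossed belt: β = asin((r1+r2)/C) = asin(23/49) = 27.9946°
wrap1 = wrap2 = π + 2β = 235.9891°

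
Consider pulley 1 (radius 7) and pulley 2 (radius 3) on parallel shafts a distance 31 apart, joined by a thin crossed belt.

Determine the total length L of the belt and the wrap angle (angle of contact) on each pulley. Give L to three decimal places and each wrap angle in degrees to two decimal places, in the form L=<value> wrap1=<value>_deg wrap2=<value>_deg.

crossed belt: β = asin((r1+r2)/C) = asin(10/31) = 18.8191°
wrap1 = wrap2 = π + 2β = 217.6381°
tangent length = C·cosβ = 29.3428
L = (r1+r2)·wrap + 2·C·cosβ = 10·3.7985 + 2·29.3428 = 96.6706

L=96.671 wrap1=217.64_deg wrap2=217.64_deg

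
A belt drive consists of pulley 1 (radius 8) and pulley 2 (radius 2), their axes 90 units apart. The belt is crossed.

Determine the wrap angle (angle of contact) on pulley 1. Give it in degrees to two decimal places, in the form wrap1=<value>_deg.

crossed belt: β = asin((r1+r2)/C) = asin(10/90) = 6.3794°
wrap1 = wrap2 = π + 2β = 192.7587°

wrap1=192.76_deg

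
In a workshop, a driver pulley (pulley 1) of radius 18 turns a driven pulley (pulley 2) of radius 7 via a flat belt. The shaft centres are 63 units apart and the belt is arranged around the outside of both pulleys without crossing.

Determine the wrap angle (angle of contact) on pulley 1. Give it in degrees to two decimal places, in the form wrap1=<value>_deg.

open belt: β = asin((r2−r1)/C) = asin(-11/63) = -10.0556°
wrap1 = π − 2β = 200.1111°
wrap2 = π + 2β = 159.8889°

wrap1=200.11_deg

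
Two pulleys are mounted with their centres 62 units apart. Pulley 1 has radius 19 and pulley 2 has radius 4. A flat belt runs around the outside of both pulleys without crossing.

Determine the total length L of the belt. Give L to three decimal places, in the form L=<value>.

open belt: β = asin((r2−r1)/C) = asin(-15/62) = -14.0008°
wrap1 = π − 2β = 208.0016°
wrap2 = π + 2β = 151.9984°
tangent length = C·cosβ = 60.1581
L = r1·wrap1 + r2·wrap2 + 2·C·cosβ = 19·3.6303 + 4·2.6529 + 2·60.1581 = 199.9037

L=199.904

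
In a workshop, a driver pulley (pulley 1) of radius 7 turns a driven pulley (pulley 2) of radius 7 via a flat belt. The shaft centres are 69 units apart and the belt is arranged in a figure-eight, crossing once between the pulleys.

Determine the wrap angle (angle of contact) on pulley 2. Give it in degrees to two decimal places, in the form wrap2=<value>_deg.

crossed belt: β = asin((r1+r2)/C) = asin(14/69) = 11.7065°
wrap1 = wrap2 = π + 2β = 203.4130°

wrap2=203.41_deg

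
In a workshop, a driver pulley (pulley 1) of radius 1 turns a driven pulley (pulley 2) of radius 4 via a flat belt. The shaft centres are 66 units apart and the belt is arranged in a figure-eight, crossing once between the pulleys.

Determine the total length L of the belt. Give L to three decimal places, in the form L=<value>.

crossed belt: β = asin((r1+r2)/C) = asin(5/66) = 4.3448°
wrap1 = wrap2 = π + 2β = 188.6895°
tangent length = C·cosβ = 65.8103
L = (r1+r2)·wrap + 2·C·cosβ = 5·3.2933 + 2·65.8103 = 148.0869

L=148.087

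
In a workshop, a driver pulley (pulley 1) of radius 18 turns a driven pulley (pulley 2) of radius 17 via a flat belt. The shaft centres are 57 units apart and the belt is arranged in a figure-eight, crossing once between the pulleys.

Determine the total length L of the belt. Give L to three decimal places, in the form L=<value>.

L=246.215

crossed belt: β = asin((r1+r2)/C) = asin(35/57) = 37.8818°
wrap1 = wrap2 = π + 2β = 255.7637°
tangent length = C·cosβ = 44.9889
L = (r1+r2)·wrap + 2·C·cosβ = 35·4.4639 + 2·44.9889 = 246.2149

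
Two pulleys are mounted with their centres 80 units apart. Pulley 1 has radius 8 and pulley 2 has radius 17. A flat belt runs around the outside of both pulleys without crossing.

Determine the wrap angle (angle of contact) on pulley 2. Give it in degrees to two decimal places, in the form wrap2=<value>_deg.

open belt: β = asin((r2−r1)/C) = asin(9/80) = 6.4594°
wrap1 = π − 2β = 167.0811°
wrap2 = π + 2β = 192.9189°

wrap2=192.92_deg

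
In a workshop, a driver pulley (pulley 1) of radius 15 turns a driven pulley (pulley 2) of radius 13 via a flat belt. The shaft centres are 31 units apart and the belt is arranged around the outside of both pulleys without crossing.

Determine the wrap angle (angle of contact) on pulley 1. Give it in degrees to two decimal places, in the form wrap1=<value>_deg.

wrap1=187.40_deg

open belt: β = asin((r2−r1)/C) = asin(-2/31) = -3.6991°
wrap1 = π − 2β = 187.3981°
wrap2 = π + 2β = 172.6019°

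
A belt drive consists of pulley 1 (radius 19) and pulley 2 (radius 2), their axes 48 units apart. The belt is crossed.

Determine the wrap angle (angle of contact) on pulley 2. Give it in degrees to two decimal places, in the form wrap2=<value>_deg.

crossed belt: β = asin((r1+r2)/C) = asin(21/48) = 25.9445°
wrap1 = wrap2 = π + 2β = 231.8890°

wrap2=231.89_deg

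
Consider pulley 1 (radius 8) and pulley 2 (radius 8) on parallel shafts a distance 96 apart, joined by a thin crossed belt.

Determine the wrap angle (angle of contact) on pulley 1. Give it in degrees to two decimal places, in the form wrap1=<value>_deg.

crossed belt: β = asin((r1+r2)/C) = asin(16/96) = 9.5941°
wrap1 = wrap2 = π + 2β = 199.1881°

wrap1=199.19_deg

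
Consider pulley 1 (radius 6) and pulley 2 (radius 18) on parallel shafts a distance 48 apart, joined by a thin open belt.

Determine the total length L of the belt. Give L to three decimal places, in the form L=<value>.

open belt: β = asin((r2−r1)/C) = asin(12/48) = 14.4775°
wrap1 = π − 2β = 151.0450°
wrap2 = π + 2β = 208.9550°
tangent length = C·cosβ = 46.4758
L = r1·wrap1 + r2·wrap2 + 2·C·cosβ = 6·2.6362 + 18·3.6470 + 2·46.4758 = 174.4142

L=174.414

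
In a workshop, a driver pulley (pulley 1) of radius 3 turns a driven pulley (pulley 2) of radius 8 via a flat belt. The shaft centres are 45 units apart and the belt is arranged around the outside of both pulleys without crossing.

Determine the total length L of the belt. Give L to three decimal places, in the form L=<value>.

L=125.114

open belt: β = asin((r2−r1)/C) = asin(5/45) = 6.3794°
wrap1 = π − 2β = 167.2413°
wrap2 = π + 2β = 192.7587°
tangent length = C·cosβ = 44.7214
L = r1·wrap1 + r2·wrap2 + 2·C·cosβ = 3·2.9189 + 8·3.3643 + 2·44.7214 = 125.1136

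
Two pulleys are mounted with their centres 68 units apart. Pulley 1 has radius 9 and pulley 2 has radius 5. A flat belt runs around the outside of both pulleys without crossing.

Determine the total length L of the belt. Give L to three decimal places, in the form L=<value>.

L=180.218

open belt: β = asin((r2−r1)/C) = asin(-4/68) = -3.3723°
wrap1 = π − 2β = 186.7446°
wrap2 = π + 2β = 173.2554°
tangent length = C·cosβ = 67.8823
L = r1·wrap1 + r2·wrap2 + 2·C·cosβ = 9·3.2593 + 5·3.0239 + 2·67.8823 = 180.2177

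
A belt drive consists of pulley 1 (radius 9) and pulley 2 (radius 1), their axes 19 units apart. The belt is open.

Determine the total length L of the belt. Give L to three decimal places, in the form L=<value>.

open belt: β = asin((r2−r1)/C) = asin(-8/19) = -24.9011°
wrap1 = π − 2β = 229.8021°
wrap2 = π + 2β = 130.1979°
tangent length = C·cosβ = 17.2337
L = r1·wrap1 + r2·wrap2 + 2·C·cosβ = 9·4.0108 + 1·2.2724 + 2·17.2337 = 72.8370

L=72.837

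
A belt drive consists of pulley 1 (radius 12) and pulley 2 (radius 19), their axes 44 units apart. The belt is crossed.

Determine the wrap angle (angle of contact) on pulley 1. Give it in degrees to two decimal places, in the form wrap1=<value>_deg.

crossed belt: β = asin((r1+r2)/C) = asin(31/44) = 44.7928°
wrap1 = wrap2 = π + 2β = 269.5857°

wrap1=269.59_deg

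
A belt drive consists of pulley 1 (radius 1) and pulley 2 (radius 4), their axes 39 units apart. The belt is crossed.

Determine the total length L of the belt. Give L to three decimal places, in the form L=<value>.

crossed belt: β = asin((r1+r2)/C) = asin(5/39) = 7.3659°
wrap1 = wrap2 = π + 2β = 194.7318°
tangent length = C·cosβ = 38.6782
L = (r1+r2)·wrap + 2·C·cosβ = 5·3.3987 + 2·38.6782 = 94.3499

L=94.350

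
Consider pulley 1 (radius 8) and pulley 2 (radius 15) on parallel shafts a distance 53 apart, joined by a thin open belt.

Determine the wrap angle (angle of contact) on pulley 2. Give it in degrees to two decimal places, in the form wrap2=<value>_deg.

open belt: β = asin((r2−r1)/C) = asin(7/53) = 7.5895°
wrap1 = π − 2β = 164.8209°
wrap2 = π + 2β = 195.1791°

wrap2=195.18_deg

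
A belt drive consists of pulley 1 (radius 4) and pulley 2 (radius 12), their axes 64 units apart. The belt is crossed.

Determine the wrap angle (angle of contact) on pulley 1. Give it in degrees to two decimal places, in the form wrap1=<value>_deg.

crossed belt: β = asin((r1+r2)/C) = asin(16/64) = 14.4775°
wrap1 = wrap2 = π + 2β = 208.9550°

wrap1=208.96_deg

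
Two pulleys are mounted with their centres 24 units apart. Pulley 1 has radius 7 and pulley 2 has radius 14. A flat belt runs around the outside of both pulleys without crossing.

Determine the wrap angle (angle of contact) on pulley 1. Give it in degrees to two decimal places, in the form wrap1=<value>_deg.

open belt: β = asin((r2−r1)/C) = asin(7/24) = 16.9578°
wrap1 = π − 2β = 146.0845°
wrap2 = π + 2β = 213.9155°

wrap1=146.08_deg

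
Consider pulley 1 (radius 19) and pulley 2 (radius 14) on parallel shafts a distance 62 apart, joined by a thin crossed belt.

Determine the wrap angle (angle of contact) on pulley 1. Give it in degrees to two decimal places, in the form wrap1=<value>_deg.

wrap1=244.32_deg

crossed belt: β = asin((r1+r2)/C) = asin(33/62) = 32.1582°
wrap1 = wrap2 = π + 2β = 244.3163°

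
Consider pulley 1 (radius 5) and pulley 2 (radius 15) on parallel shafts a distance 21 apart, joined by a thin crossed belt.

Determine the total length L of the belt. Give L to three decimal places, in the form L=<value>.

L=126.076

crossed belt: β = asin((r1+r2)/C) = asin(20/21) = 72.2472°
wrap1 = wrap2 = π + 2β = 324.4944°
tangent length = C·cosβ = 6.4031
L = (r1+r2)·wrap + 2·C·cosβ = 20·5.6635 + 2·6.4031 = 126.0762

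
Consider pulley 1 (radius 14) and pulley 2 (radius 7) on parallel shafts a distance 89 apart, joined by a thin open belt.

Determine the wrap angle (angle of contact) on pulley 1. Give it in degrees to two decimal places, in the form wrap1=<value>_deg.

open belt: β = asin((r2−r1)/C) = asin(-7/89) = -4.5111°
wrap1 = π − 2β = 189.0221°
wrap2 = π + 2β = 170.9779°

wrap1=189.02_deg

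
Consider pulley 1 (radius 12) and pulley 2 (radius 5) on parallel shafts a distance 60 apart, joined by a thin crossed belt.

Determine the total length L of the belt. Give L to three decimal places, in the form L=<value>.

L=178.257

crossed belt: β = asin((r1+r2)/C) = asin(17/60) = 16.4592°
wrap1 = wrap2 = π + 2β = 212.9185°
tangent length = C·cosβ = 57.5413
L = (r1+r2)·wrap + 2·C·cosβ = 17·3.7161 + 2·57.5413 = 178.2568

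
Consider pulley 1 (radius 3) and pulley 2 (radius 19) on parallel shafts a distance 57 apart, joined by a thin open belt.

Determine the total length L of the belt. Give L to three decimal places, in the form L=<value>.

open belt: β = asin((r2−r1)/C) = asin(16/57) = 16.3021°
wrap1 = π − 2β = 147.3958°
wrap2 = π + 2β = 212.6042°
tangent length = C·cosβ = 54.7083
L = r1·wrap1 + r2·wrap2 + 2·C·cosβ = 3·2.5725 + 19·3.7106 + 2·54.7083 = 187.6365

L=187.636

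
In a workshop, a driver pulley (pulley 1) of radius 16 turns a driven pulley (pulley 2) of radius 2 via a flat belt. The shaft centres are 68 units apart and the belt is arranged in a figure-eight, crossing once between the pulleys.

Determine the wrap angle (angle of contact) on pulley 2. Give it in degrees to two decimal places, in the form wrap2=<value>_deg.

wrap2=210.70_deg

crossed belt: β = asin((r1+r2)/C) = asin(18/68) = 15.3495°
wrap1 = wrap2 = π + 2β = 210.6990°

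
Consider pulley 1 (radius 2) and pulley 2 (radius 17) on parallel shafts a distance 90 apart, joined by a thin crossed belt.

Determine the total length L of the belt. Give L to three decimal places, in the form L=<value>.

crossed belt: β = asin((r1+r2)/C) = asin(19/90) = 12.1875°
wrap1 = wrap2 = π + 2β = 204.3749°
tangent length = C·cosβ = 87.9716
L = (r1+r2)·wrap + 2·C·cosβ = 19·3.5670 + 2·87.9716 = 243.7165

L=243.716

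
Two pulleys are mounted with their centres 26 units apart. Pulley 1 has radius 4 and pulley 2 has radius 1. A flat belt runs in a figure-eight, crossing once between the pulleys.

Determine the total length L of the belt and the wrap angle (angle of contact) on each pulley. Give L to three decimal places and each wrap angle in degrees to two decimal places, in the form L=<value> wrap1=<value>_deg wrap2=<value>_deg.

L=68.672 wrap1=202.17_deg wrap2=202.17_deg

crossed belt: β = asin((r1+r2)/C) = asin(5/26) = 11.0875°
wrap1 = wrap2 = π + 2β = 202.1750°
tangent length = C·cosβ = 25.5147
L = (r1+r2)·wrap + 2·C·cosβ = 5·3.5286 + 2·25.5147 = 68.6725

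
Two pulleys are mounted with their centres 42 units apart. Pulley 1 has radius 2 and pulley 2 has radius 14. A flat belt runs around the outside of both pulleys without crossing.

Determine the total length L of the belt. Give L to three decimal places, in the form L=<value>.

open belt: β = asin((r2−r1)/C) = asin(12/42) = 16.6015°
wrap1 = π − 2β = 146.7969°
wrap2 = π + 2β = 213.2031°
tangent length = C·cosβ = 40.2492
L = r1·wrap1 + r2·wrap2 + 2·C·cosβ = 2·2.5621 + 14·3.7211 + 2·40.2492 = 137.7180

L=137.718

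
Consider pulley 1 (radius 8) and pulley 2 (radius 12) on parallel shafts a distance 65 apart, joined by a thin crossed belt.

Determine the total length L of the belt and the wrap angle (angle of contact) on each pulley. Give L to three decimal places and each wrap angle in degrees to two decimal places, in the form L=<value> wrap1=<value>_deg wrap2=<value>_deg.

crossed belt: β = asin((r1+r2)/C) = asin(20/65) = 17.9202°
wrap1 = wrap2 = π + 2β = 215.8404°
tangent length = C·cosβ = 61.8466
L = (r1+r2)·wrap + 2·C·cosβ = 20·3.7671 + 2·61.8466 = 199.0357

L=199.036 wrap1=215.84_deg wrap2=215.84_deg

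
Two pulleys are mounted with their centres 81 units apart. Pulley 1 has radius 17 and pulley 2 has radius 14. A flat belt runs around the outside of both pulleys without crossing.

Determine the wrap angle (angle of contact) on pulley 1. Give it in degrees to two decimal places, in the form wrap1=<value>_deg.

open belt: β = asin((r2−r1)/C) = asin(-3/81) = -2.1226°
wrap1 = π − 2β = 184.2451°
wrap2 = π + 2β = 175.7549°

wrap1=184.25_deg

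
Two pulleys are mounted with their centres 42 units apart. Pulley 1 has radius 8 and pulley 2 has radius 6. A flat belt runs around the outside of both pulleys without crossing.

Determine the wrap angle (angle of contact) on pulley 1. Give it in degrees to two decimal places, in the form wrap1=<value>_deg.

wrap1=185.46_deg

open belt: β = asin((r2−r1)/C) = asin(-2/42) = -2.7294°
wrap1 = π − 2β = 185.4588°
wrap2 = π + 2β = 174.5412°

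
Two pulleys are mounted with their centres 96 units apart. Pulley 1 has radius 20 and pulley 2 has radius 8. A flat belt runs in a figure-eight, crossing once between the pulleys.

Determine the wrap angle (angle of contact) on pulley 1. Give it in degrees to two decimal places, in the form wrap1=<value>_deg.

wrap1=213.92_deg

crossed belt: β = asin((r1+r2)/C) = asin(28/96) = 16.9578°
wrap1 = wrap2 = π + 2β = 213.9155°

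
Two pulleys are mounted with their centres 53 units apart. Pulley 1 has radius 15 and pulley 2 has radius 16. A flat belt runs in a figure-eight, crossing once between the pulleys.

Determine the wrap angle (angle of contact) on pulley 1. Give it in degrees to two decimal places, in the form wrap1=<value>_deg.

wrap1=251.59_deg

crossed belt: β = asin((r1+r2)/C) = asin(31/53) = 35.7963°
wrap1 = wrap2 = π + 2β = 251.5927°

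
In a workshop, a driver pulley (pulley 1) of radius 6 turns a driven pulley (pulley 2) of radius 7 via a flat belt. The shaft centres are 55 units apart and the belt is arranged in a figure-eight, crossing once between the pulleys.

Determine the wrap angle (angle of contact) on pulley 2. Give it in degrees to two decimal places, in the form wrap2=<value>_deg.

crossed belt: β = asin((r1+r2)/C) = asin(13/55) = 13.6720°
wrap1 = wrap2 = π + 2β = 207.3440°

wrap2=207.34_deg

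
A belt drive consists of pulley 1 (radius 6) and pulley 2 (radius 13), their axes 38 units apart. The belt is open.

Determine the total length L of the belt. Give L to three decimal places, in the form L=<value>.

open belt: β = asin((r2−r1)/C) = asin(7/38) = 10.6151°
wrap1 = π − 2β = 158.7698°
wrap2 = π + 2β = 201.2302°
tangent length = C·cosβ = 37.3497
L = r1·wrap1 + r2·wrap2 + 2·C·cosβ = 6·2.7711 + 13·3.5121 + 2·37.3497 = 136.9834

L=136.983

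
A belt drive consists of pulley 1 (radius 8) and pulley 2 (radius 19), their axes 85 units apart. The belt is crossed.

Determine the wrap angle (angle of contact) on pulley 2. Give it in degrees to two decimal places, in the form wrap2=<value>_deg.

crossed belt: β = asin((r1+r2)/C) = asin(27/85) = 18.5207°
wrap1 = wrap2 = π + 2β = 217.0414°

wrap2=217.04_deg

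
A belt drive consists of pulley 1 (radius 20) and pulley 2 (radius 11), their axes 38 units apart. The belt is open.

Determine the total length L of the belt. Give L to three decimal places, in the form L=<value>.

open belt: β = asin((r2−r1)/C) = asin(-9/38) = -13.7002°
wrap1 = π − 2β = 207.4005°
wrap2 = π + 2β = 152.5995°
tangent length = C·cosβ = 36.9188
L = r1·wrap1 + r2·wrap2 + 2·C·cosβ = 20·3.6198 + 11·2.6634 + 2·36.9188 = 175.5311

L=175.531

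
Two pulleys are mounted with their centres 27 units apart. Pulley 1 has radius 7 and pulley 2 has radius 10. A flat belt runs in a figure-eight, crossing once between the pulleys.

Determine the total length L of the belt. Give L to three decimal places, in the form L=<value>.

L=118.516

crossed belt: β = asin((r1+r2)/C) = asin(17/27) = 39.0228°
wrap1 = wrap2 = π + 2β = 258.0456°
tangent length = C·cosβ = 20.9762
L = (r1+r2)·wrap + 2·C·cosβ = 17·4.5037 + 2·20.9762 = 118.5160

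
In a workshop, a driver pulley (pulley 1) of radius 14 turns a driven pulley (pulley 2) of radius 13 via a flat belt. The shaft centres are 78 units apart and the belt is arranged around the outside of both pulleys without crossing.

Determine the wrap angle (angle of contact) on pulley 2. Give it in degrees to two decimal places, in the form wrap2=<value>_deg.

wrap2=178.53_deg

open belt: β = asin((r2−r1)/C) = asin(-1/78) = -0.7346°
wrap1 = π − 2β = 181.4692°
wrap2 = π + 2β = 178.5308°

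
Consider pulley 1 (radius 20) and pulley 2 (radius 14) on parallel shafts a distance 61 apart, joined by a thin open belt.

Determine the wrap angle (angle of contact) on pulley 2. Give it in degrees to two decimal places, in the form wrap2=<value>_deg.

wrap2=168.71_deg

open belt: β = asin((r2−r1)/C) = asin(-6/61) = -5.6448°
wrap1 = π − 2β = 191.2896°
wrap2 = π + 2β = 168.7104°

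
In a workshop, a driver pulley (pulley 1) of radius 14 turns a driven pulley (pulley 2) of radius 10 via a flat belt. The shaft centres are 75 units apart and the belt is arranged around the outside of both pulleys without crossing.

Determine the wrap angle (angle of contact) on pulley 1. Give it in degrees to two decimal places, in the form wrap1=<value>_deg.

open belt: β = asin((r2−r1)/C) = asin(-4/75) = -3.0572°
wrap1 = π − 2β = 186.1145°
wrap2 = π + 2β = 173.8855°

wrap1=186.11_deg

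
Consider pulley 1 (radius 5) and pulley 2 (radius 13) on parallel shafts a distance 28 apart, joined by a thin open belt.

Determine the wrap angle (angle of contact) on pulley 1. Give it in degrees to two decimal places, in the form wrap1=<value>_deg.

wrap1=146.80_deg

open belt: β = asin((r2−r1)/C) = asin(8/28) = 16.6015°
wrap1 = π − 2β = 146.7969°
wrap2 = π + 2β = 213.2031°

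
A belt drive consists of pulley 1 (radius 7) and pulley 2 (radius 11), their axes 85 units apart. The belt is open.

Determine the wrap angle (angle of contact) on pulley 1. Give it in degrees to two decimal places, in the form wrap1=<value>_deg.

wrap1=174.61_deg

open belt: β = asin((r2−r1)/C) = asin(4/85) = 2.6973°
wrap1 = π − 2β = 174.6055°
wrap2 = π + 2β = 185.3945°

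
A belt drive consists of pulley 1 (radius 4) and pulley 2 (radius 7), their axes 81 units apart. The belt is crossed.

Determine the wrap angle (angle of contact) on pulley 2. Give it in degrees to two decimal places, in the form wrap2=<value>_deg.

wrap2=195.61_deg

crossed belt: β = asin((r1+r2)/C) = asin(11/81) = 7.8050°
wrap1 = wrap2 = π + 2β = 195.6101°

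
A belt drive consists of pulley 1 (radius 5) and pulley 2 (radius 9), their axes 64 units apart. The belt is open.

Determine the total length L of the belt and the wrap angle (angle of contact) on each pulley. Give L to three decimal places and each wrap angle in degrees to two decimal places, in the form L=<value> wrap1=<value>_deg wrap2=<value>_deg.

L=172.232 wrap1=172.83_deg wrap2=187.17_deg

open belt: β = asin((r2−r1)/C) = asin(4/64) = 3.5833°
wrap1 = π − 2β = 172.8334°
wrap2 = π + 2β = 187.1666°
tangent length = C·cosβ = 63.8749
L = r1·wrap1 + r2·wrap2 + 2·C·cosβ = 5·3.0165 + 9·3.2667 + 2·63.8749 = 172.2324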